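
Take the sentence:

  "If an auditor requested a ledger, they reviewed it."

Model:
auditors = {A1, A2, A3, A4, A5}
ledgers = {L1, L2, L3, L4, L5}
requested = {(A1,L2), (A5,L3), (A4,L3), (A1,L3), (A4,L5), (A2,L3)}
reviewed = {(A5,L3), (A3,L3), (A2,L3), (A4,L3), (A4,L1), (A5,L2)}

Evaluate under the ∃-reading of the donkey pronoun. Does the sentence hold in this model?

False

"it" takes "a ledger" as antecedent — a donkey pronoun bound across the clause boundary.
Weak reading: every auditor a with some requested-ledger has at least one requested-ledger l such that reviewed(a,l).
Per auditor: A1:✗  A2:✓  A4:✓  A5:✓
A1 has no witness among its requested-ledgers.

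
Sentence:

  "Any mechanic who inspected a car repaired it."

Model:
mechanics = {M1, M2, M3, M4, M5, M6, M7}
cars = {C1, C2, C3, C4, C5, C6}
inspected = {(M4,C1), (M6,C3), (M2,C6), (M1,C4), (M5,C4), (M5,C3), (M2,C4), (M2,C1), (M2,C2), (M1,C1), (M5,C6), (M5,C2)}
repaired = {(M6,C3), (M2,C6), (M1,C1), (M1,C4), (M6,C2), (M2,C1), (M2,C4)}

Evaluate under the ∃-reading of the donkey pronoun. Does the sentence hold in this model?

False

"it" takes "a car" as antecedent — a donkey pronoun bound across the clause boundary.
Weak reading: every mechanic m with some inspected-car has at least one inspected-car c such that repaired(m,c).
Per mechanic: M1:✓  M2:✓  M4:✗  M5:✗  M6:✓
M4 has no witness among its inspected-cars.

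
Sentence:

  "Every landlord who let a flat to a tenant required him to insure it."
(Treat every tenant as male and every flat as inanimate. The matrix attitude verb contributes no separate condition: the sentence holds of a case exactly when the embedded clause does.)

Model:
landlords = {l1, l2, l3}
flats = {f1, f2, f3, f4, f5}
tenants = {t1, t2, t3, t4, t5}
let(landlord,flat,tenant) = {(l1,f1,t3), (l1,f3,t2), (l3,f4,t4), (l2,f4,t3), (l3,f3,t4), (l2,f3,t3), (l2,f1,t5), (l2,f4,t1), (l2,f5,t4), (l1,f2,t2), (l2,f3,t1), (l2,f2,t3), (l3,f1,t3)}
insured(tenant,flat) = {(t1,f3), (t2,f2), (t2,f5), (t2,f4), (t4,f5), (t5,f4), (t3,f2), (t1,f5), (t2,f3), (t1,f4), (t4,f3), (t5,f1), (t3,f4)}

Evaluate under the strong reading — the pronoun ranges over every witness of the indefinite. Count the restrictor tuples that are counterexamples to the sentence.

"him" takes "a tenant" as antecedent and "it" takes "a flat"; both are donkey pronouns co-varying with the restrictor.
Strong reading: for every (l,f,t) with let(l,f,t), insured(t,f).
Restrictor triples: (l1,f1,t3)→insured(t3,f1) ✗  (l1,f2,t2)→insured(t2,f2) ✓  (l1,f3,t2)→insured(t2,f3) ✓  (l2,f1,t5)→insured(t5,f1) ✓  (l2,f2,t3)→insured(t3,f2) ✓  (l2,f3,t1)→insured(t1,f3) ✓  (l2,f3,t3)→insured(t3,f3) ✗  (l2,f4,t1)→insured(t1,f4) ✓  (l2,f4,t3)→insured(t3,f4) ✓  (l2,f5,t4)→insured(t4,f5) ✓  (l3,f1,t3)→insured(t3,f1) ✗  (l3,f3,t4)→insured(t4,f3) ✓  (l3,f4,t4)→insured(t4,f4) ✗
Counterexamples (restrictor triples failing the scope): 4.

4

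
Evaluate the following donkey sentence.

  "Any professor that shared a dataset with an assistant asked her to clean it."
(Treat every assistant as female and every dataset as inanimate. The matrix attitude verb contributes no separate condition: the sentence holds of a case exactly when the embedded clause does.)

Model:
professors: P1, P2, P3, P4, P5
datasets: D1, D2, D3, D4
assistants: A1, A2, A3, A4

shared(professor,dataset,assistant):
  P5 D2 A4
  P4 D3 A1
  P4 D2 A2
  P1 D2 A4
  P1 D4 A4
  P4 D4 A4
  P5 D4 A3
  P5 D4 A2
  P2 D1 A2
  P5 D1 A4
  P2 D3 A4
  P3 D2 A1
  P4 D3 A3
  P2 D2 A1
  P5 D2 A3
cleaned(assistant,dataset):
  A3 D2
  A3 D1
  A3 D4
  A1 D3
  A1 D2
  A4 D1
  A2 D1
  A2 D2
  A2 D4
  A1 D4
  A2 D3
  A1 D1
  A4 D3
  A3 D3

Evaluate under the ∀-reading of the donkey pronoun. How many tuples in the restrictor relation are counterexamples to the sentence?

"her" takes "an assistant" as antecedent and "it" takes "a dataset"; both are donkey pronouns co-varying with the restrictor.
Strong reading: for every (p,d,a) with shared(p,d,a), cleaned(a,d).
Restrictor triples: (P1,D2,A4)→cleaned(A4,D2) ✗  (P1,D4,A4)→cleaned(A4,D4) ✗  (P2,D1,A2)→cleaned(A2,D1) ✓  (P2,D2,A1)→cleaned(A1,D2) ✓  (P2,D3,A4)→cleaned(A4,D3) ✓  (P3,D2,A1)→cleaned(A1,D2) ✓  (P4,D2,A2)→cleaned(A2,D2) ✓  (P4,D3,A1)→cleaned(A1,D3) ✓  (P4,D3,A3)→cleaned(A3,D3) ✓  (P4,D4,A4)→cleaned(A4,D4) ✗  (P5,D1,A4)→cleaned(A4,D1) ✓  (P5,D2,A3)→cleaned(A3,D2) ✓  (P5,D2,A4)→cleaned(A4,D2) ✗  (P5,D4,A2)→cleaned(A2,D4) ✓  (P5,D4,A3)→cleaned(A3,D4) ✓
Counterexamples (restrictor triples failing the scope): 4.

4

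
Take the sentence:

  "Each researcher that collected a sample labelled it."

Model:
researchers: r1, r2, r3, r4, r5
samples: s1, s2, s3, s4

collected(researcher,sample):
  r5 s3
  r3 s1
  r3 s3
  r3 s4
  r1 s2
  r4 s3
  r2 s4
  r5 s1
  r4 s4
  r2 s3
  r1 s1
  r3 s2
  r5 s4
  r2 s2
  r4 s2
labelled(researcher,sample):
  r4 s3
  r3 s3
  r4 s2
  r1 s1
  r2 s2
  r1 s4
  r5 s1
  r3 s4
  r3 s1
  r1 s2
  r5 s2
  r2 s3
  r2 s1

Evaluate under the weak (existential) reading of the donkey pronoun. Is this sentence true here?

True

"it" takes "a sample" as antecedent — a donkey pronoun bound across the clause boundary.
Weak reading: every researcher r with some collected-sample has at least one collected-sample s such that labelled(r,s).
Per researcher: r1:✓  r2:✓  r3:✓  r4:✓  r5:✓
Every researcher in the restrictor has a witness.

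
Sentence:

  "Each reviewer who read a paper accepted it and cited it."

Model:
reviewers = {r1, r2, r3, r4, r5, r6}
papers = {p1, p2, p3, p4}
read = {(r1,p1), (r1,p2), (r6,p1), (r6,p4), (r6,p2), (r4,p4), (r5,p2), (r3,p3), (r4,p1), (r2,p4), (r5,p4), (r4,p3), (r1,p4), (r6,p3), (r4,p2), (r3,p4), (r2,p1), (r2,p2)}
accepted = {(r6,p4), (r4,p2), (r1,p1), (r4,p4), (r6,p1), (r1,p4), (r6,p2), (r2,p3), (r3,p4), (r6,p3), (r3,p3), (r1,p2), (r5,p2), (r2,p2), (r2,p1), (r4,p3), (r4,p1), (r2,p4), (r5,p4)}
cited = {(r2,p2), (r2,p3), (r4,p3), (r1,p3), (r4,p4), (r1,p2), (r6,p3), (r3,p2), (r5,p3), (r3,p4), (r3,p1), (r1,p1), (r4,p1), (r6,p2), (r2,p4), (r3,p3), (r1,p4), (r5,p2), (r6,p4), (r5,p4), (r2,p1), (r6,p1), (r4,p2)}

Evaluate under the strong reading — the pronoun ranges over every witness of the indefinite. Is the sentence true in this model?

True

"it" takes "a paper" as antecedent — a donkey pronoun bound across the clause boundary.
Strong reading: for every (r,p) with read(r,p), accepted(r,p) ∧ cited(r,p).
Restrictor pairs: (r1,p1) ✓  (r1,p2) ✓  (r1,p4) ✓  (r2,p1) ✓  (r2,p2) ✓  (r2,p4) ✓  (r3,p3) ✓  (r3,p4) ✓  (r4,p1) ✓  (r4,p2) ✓  (r4,p3) ✓  (r4,p4) ✓  (r5,p2) ✓  (r5,p4) ✓  (r6,p1) ✓  (r6,p2) ✓  (r6,p3) ✓  (r6,p4) ✓
Every restrictor pair satisfies the scope.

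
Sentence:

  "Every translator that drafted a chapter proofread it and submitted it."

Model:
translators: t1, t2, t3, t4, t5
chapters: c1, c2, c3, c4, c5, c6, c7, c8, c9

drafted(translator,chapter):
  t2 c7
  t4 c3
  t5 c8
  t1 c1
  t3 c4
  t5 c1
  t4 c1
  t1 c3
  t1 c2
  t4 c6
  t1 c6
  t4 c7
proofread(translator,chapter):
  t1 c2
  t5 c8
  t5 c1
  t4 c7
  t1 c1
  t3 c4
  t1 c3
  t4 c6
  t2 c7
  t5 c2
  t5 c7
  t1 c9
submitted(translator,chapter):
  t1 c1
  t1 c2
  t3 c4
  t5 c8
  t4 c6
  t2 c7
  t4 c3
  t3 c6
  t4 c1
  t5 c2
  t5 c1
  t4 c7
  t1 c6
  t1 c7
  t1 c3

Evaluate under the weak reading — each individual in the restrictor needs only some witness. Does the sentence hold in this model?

True

"it" takes "a chapter" as antecedent — a donkey pronoun bound across the clause boundary.
Weak reading: every translator t with some drafted-chapter has at least one drafted-chapter c such that proofread(t,c) ∧ submitted(t,c).
Per translator: t1:✓  t2:✓  t3:✓  t4:✓  t5:✓
Every translator in the restrictor has a witness.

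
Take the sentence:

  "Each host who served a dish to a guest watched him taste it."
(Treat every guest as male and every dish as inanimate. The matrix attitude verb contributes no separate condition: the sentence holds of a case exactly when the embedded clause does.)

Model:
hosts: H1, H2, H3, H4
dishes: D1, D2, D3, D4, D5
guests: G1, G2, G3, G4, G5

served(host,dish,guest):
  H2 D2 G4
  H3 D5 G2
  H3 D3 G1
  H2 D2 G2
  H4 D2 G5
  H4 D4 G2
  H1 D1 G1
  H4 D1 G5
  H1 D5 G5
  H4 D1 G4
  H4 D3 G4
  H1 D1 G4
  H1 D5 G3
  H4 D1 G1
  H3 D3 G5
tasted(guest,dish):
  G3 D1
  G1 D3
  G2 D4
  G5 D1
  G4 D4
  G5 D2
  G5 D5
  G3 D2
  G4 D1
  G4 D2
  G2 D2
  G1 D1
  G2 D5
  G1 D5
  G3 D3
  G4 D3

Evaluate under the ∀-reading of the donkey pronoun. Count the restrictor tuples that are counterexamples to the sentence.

"him" takes "a guest" as antecedent and "it" takes "a dish"; both are donkey pronouns co-varying with the restrictor.
Strong reading: for every (h,d,g) with served(h,d,g), tasted(g,d).
Restrictor triples: (H1,D1,G1)→tasted(G1,D1) ✓  (H1,D1,G4)→tasted(G4,D1) ✓  (H1,D5,G3)→tasted(G3,D5) ✗  (H1,D5,G5)→tasted(G5,D5) ✓  (H2,D2,G2)→tasted(G2,D2) ✓  (H2,D2,G4)→tasted(G4,D2) ✓  (H3,D3,G1)→tasted(G1,D3) ✓  (H3,D3,G5)→tasted(G5,D3) ✗  (H3,D5,G2)→tasted(G2,D5) ✓  (H4,D1,G1)→tasted(G1,D1) ✓  (H4,D1,G4)→tasted(G4,D1) ✓  (H4,D1,G5)→tasted(G5,D1) ✓  (H4,D2,G5)→tasted(G5,D2) ✓  (H4,D3,G4)→tasted(G4,D3) ✓  (H4,D4,G2)→tasted(G2,D4) ✓
Counterexamples (restrictor triples failing the scope): 2.

2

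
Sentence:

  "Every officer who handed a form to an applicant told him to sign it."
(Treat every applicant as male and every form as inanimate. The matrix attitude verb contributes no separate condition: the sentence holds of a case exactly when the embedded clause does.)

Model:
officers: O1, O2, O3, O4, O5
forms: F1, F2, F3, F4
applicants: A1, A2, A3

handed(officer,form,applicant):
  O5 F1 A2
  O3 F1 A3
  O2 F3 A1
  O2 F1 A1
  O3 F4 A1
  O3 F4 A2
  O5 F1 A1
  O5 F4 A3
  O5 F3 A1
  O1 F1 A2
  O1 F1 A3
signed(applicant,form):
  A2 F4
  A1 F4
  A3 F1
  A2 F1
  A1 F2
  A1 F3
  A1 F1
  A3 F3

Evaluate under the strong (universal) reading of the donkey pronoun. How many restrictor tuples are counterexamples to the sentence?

1

"him" takes "an applicant" as antecedent and "it" takes "a form"; both are donkey pronouns co-varying with the restrictor.
Strong reading: for every (o,f,a) with handed(o,f,a), signed(a,f).
Restrictor triples: (O1,F1,A2)→signed(A2,F1) ✓  (O1,F1,A3)→signed(A3,F1) ✓  (O2,F1,A1)→signed(A1,F1) ✓  (O2,F3,A1)→signed(A1,F3) ✓  (O3,F1,A3)→signed(A3,F1) ✓  (O3,F4,A1)→signed(A1,F4) ✓  (O3,F4,A2)→signed(A2,F4) ✓  (O5,F1,A1)→signed(A1,F1) ✓  (O5,F1,A2)→signed(A2,F1) ✓  (O5,F3,A1)→signed(A1,F3) ✓  (O5,F4,A3)→signed(A3,F4) ✗
Counterexamples (restrictor triples failing the scope): 1.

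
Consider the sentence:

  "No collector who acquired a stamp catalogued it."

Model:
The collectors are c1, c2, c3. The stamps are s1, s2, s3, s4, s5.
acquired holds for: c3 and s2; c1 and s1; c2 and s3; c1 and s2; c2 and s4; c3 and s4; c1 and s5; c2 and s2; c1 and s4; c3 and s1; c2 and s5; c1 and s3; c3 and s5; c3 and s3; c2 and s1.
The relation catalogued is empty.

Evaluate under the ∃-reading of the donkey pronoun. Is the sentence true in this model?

"it" takes "a stamp" as antecedent — a donkey pronoun bound across the clause boundary.
Truth condition: for no (c,s) with acquired(c,s) does catalogued(c,s) hold.
Restrictor pairs — does the scope hold? (c1,s1):fails  (c1,s2):fails  (c1,s3):fails  (c1,s4):fails  (c1,s5):fails  (c2,s1):fails  (c2,s2):fails  (c2,s3):fails  (c2,s4):fails  (c2,s5):fails  (c3,s1):fails  (c3,s2):fails  (c3,s3):fails  (c3,s4):fails  (c3,s5):fails
Scope holds for no restrictor pair, so the sentence is true.

True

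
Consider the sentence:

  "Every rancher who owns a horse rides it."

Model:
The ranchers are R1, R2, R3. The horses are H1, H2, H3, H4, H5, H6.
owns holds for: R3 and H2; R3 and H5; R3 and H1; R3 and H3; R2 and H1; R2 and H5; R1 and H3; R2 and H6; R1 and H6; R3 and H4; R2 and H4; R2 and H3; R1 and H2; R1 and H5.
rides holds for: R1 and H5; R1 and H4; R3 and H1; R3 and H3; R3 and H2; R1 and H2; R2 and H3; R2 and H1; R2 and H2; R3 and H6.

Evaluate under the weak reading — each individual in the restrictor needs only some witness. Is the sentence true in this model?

True

"it" takes "a horse" as antecedent — a donkey pronoun bound across the clause boundary.
Weak reading: every rancher r with some owns-horse has at least one owns-horse h such that rides(r,h).
Per rancher: R1:✓  R2:✓  R3:✓
Every rancher in the restrictor has a witness.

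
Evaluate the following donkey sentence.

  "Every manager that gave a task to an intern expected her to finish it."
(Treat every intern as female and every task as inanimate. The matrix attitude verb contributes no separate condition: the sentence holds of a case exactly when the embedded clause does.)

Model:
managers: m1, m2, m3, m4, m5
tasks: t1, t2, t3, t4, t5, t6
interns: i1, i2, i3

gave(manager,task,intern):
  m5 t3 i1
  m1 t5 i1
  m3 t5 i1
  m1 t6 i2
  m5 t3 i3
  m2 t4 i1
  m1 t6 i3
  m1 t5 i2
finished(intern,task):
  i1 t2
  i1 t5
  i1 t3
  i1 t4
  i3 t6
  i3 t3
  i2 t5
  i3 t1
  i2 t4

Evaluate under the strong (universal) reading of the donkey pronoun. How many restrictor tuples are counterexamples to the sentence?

"her" takes "an intern" as antecedent and "it" takes "a task"; both are donkey pronouns co-varying with the restrictor.
Strong reading: for every (m,t,i) with gave(m,t,i), finished(i,t).
Restrictor triples: (m1,t5,i1)→finished(i1,t5) ✓  (m1,t5,i2)→finished(i2,t5) ✓  (m1,t6,i2)→finished(i2,t6) ✗  (m1,t6,i3)→finished(i3,t6) ✓  (m2,t4,i1)→finished(i1,t4) ✓  (m3,t5,i1)→finished(i1,t5) ✓  (m5,t3,i1)→finished(i1,t3) ✓  (m5,t3,i3)→finished(i3,t3) ✓
Counterexamples (restrictor triples failing the scope): 1.

1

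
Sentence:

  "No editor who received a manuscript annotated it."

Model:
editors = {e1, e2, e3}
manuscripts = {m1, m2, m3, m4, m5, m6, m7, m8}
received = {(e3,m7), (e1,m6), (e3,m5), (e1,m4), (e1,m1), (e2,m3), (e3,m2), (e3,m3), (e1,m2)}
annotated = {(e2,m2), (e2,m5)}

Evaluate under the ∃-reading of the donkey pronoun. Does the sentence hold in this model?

"it" takes "a manuscript" as antecedent — a donkey pronoun bound across the clause boundary.
Truth condition: for no (e,m) with received(e,m) does annotated(e,m) hold.
Restrictor pairs — does the scope hold? (e1,m1):fails  (e1,m2):fails  (e1,m4):fails  (e1,m6):fails  (e2,m3):fails  (e3,m2):fails  (e3,m3):fails  (e3,m5):fails  (e3,m7):fails
Scope holds for no restrictor pair, so the sentence is true.

True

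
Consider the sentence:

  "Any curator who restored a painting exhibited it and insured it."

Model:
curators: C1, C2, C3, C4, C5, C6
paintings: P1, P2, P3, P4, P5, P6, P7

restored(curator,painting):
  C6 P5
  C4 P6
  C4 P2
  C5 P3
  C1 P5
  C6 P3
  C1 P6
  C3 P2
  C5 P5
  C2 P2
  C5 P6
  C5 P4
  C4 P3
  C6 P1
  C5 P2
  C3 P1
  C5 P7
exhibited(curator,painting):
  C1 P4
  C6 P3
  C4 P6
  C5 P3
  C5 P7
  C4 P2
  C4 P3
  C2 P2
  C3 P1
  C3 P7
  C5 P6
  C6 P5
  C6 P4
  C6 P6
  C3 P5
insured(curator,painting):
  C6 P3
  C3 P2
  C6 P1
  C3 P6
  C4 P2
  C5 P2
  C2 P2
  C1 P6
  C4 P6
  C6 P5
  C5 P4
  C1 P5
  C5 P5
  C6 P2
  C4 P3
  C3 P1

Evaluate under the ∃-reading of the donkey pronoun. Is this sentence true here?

False

"it" takes "a painting" as antecedent — a donkey pronoun bound across the clause boundary.
Weak reading: every curator c with some restored-painting has at least one restored-painting p such that exhibited(c,p) ∧ insured(c,p).
Per curator: C1:✗  C2:✓  C3:✓  C4:✓  C5:✗  C6:✓
C1 has no witness among its restored-paintings.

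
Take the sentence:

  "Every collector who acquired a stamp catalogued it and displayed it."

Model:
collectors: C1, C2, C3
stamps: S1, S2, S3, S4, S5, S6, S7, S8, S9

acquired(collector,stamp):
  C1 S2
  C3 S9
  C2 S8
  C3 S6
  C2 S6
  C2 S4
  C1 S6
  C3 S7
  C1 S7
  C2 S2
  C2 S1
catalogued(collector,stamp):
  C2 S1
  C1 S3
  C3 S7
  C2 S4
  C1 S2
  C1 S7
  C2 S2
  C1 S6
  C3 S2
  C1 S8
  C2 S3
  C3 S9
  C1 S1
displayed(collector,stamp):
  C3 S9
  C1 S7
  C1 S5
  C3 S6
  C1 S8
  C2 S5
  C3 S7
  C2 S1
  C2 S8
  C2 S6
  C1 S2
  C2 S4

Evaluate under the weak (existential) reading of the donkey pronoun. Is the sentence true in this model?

True

"it" takes "a stamp" as antecedent — a donkey pronoun bound across the clause boundary.
Weak reading: every collector c with some acquired-stamp has at least one acquired-stamp s such that catalogued(c,s) ∧ displayed(c,s).
Per collector: C1:✓  C2:✓  C3:✓
Every collector in the restrictor has a witness.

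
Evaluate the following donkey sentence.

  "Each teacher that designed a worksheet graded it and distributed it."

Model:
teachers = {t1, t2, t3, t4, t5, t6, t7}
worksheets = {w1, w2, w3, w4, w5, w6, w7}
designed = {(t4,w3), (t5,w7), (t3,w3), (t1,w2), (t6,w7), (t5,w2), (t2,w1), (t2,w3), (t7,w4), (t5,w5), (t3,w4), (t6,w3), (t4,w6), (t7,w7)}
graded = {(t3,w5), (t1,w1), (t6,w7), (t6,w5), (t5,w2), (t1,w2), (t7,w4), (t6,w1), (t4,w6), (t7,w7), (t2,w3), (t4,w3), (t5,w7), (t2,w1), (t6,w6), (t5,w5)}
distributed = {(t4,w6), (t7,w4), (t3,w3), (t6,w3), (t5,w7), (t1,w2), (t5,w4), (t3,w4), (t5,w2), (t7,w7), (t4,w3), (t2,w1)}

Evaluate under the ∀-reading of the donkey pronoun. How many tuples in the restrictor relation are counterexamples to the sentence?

6

"it" takes "a worksheet" as antecedent — a donkey pronoun bound across the clause boundary.
Strong reading: for every (t,w) with designed(t,w), graded(t,w) ∧ distributed(t,w).
Restrictor pairs: (t1,w2) ✓  (t2,w1) ✓  (t2,w3) ✗  (t3,w3) ✗  (t3,w4) ✗  (t4,w3) ✓  (t4,w6) ✓  (t5,w2) ✓  (t5,w5) ✗  (t5,w7) ✓  (t6,w3) ✗  (t6,w7) ✗  (t7,w4) ✓  (t7,w7) ✓
Counterexamples (restrictor pairs failing the scope): 6.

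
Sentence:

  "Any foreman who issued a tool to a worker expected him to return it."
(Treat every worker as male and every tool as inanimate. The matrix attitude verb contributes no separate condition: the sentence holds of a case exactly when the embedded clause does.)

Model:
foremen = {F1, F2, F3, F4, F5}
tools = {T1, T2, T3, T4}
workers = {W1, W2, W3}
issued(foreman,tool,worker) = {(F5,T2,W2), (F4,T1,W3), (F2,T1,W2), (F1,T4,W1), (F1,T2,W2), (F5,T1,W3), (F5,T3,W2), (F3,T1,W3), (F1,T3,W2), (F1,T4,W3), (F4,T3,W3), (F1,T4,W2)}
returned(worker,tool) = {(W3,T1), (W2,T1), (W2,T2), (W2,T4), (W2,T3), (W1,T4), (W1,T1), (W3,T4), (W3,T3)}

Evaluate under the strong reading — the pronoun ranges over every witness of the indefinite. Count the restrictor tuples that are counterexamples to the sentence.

0

"him" takes "a worker" as antecedent and "it" takes "a tool"; both are donkey pronouns co-varying with the restrictor.
Strong reading: for every (f,t,w) with issued(f,t,w), returned(w,t).
Restrictor triples: (F1,T2,W2)→returned(W2,T2) ✓  (F1,T3,W2)→returned(W2,T3) ✓  (F1,T4,W1)→returned(W1,T4) ✓  (F1,T4,W2)→returned(W2,T4) ✓  (F1,T4,W3)→returned(W3,T4) ✓  (F2,T1,W2)→returned(W2,T1) ✓  (F3,T1,W3)→returned(W3,T1) ✓  (F4,T1,W3)→returned(W3,T1) ✓  (F4,T3,W3)→returned(W3,T3) ✓  (F5,T1,W3)→returned(W3,T1) ✓  (F5,T2,W2)→returned(W2,T2) ✓  (F5,T3,W2)→returned(W2,T3) ✓
Counterexamples (restrictor triples failing the scope): 0.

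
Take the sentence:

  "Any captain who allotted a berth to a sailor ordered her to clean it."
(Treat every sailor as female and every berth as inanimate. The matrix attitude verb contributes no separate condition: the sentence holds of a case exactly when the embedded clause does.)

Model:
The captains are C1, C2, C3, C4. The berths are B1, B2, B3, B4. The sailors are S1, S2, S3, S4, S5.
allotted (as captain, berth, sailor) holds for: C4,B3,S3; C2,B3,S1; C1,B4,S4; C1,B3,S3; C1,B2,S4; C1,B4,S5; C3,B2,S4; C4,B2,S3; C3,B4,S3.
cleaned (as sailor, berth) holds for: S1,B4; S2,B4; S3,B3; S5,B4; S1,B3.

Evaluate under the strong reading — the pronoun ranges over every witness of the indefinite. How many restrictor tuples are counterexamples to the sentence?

"her" takes "a sailor" as antecedent and "it" takes "a berth"; both are donkey pronouns co-varying with the restrictor.
Strong reading: for every (c,b,s) with allotted(c,b,s), cleaned(s,b).
Restrictor triples: (C1,B2,S4)→cleaned(S4,B2) ✗  (C1,B3,S3)→cleaned(S3,B3) ✓  (C1,B4,S4)→cleaned(S4,B4) ✗  (C1,B4,S5)→cleaned(S5,B4) ✓  (C2,B3,S1)→cleaned(S1,B3) ✓  (C3,B2,S4)→cleaned(S4,B2) ✗  (C3,B4,S3)→cleaned(S3,B4) ✗  (C4,B2,S3)→cleaned(S3,B2) ✗  (C4,B3,S3)→cleaned(S3,B3) ✓
Counterexamples (restrictor triples failing the scope): 5.

5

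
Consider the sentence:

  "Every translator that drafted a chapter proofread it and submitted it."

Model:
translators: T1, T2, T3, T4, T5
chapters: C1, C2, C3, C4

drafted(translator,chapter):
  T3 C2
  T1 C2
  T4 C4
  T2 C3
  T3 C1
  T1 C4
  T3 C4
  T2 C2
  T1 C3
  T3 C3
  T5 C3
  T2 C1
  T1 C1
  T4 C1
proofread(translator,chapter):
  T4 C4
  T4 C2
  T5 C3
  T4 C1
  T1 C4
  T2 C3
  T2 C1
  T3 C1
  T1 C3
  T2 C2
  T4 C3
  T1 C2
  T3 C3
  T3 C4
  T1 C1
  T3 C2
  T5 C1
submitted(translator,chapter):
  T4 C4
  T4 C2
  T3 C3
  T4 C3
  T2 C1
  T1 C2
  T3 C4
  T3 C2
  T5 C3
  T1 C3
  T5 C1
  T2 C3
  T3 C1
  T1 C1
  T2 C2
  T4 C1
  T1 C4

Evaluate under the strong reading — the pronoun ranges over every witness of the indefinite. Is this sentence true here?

"it" takes "a chapter" as antecedent — a donkey pronoun bound across the clause boundary.
Strong reading: for every (t,c) with drafted(t,c), proofread(t,c) ∧ submitted(t,c).
Restrictor pairs: (T1,C1) ✓  (T1,C2) ✓  (T1,C3) ✓  (T1,C4) ✓  (T2,C1) ✓  (T2,C2) ✓  (T2,C3) ✓  (T3,C1) ✓  (T3,C2) ✓  (T3,C3) ✓  (T3,C4) ✓  (T4,C1) ✓  (T4,C4) ✓  (T5,C3) ✓
Every restrictor pair satisfies the scope.

True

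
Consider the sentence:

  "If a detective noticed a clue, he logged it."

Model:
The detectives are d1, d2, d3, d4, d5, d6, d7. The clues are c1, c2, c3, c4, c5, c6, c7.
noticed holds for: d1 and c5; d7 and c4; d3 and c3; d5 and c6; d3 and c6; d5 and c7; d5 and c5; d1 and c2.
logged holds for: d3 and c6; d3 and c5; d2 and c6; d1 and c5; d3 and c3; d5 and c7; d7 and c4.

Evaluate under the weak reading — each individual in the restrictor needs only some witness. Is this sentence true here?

True

"it" takes "a clue" as antecedent — a donkey pronoun bound across the clause boundary.
Weak reading: every detective d with some noticed-clue has at least one noticed-clue c such that logged(d,c).
Per detective: d1:✓  d3:✓  d5:✓  d7:✓
Every detective in the restrictor has a witness.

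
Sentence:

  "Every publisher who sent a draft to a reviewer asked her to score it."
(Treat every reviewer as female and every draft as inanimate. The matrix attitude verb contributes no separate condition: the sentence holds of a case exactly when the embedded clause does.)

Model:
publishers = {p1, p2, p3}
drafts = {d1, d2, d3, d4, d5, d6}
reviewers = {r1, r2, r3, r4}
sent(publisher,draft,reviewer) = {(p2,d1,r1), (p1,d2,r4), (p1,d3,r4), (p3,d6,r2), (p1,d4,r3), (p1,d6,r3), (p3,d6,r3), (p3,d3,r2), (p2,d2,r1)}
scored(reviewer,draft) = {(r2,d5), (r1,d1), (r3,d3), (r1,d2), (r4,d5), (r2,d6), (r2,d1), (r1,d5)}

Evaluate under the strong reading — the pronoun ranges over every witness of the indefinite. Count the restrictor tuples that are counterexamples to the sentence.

"her" takes "a reviewer" as antecedent and "it" takes "a draft"; both are donkey pronouns co-varying with the restrictor.
Strong reading: for every (p,d,r) with sent(p,d,r), scored(r,d).
Restrictor triples: (p1,d2,r4)→scored(r4,d2) ✗  (p1,d3,r4)→scored(r4,d3) ✗  (p1,d4,r3)→scored(r3,d4) ✗  (p1,d6,r3)→scored(r3,d6) ✗  (p2,d1,r1)→scored(r1,d1) ✓  (p2,d2,r1)→scored(r1,d2) ✓  (p3,d3,r2)→scored(r2,d3) ✗  (p3,d6,r2)→scored(r2,d6) ✓  (p3,d6,r3)→scored(r3,d6) ✗
Counterexamples (restrictor triples failing the scope): 6.

6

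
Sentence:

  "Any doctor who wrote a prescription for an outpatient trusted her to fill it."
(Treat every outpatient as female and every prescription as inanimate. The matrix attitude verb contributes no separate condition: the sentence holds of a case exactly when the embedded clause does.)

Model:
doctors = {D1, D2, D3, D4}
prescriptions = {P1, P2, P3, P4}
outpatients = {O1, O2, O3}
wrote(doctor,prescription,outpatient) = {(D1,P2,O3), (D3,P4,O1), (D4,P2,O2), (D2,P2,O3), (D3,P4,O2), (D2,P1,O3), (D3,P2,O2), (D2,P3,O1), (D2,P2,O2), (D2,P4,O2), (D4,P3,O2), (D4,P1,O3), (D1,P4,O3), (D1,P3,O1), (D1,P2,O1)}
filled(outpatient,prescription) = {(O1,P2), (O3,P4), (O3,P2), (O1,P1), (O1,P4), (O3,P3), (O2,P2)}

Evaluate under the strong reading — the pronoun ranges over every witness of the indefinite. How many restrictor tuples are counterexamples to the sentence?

"her" takes "an outpatient" as antecedent and "it" takes "a prescription"; both are donkey pronouns co-varying with the restrictor.
Strong reading: for every (d,p,o) with wrote(d,p,o), filled(o,p).
Restrictor triples: (D1,P2,O1)→filled(O1,P2) ✓  (D1,P2,O3)→filled(O3,P2) ✓  (D1,P3,O1)→filled(O1,P3) ✗  (D1,P4,O3)→filled(O3,P4) ✓  (D2,P1,O3)→filled(O3,P1) ✗  (D2,P2,O2)→filled(O2,P2) ✓  (D2,P2,O3)→filled(O3,P2) ✓  (D2,P3,O1)→filled(O1,P3) ✗  (D2,P4,O2)→filled(O2,P4) ✗  (D3,P2,O2)→filled(O2,P2) ✓  (D3,P4,O1)→filled(O1,P4) ✓  (D3,P4,O2)→filled(O2,P4) ✗  (D4,P1,O3)→filled(O3,P1) ✗  (D4,P2,O2)→filled(O2,P2) ✓  (D4,P3,O2)→filled(O2,P3) ✗
Counterexamples (restrictor triples failing the scope): 7.

7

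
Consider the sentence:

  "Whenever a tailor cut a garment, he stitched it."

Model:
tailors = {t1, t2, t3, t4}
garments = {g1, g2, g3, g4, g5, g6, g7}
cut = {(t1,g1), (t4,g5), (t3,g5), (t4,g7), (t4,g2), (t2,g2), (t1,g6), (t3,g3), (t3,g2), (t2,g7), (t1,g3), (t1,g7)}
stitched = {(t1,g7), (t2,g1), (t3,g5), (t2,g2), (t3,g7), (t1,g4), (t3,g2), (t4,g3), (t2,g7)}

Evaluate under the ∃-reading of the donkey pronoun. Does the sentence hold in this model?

False

"it" takes "a garment" as antecedent — a donkey pronoun bound across the clause boundary.
Weak reading: every tailor t with some cut-garment has at least one cut-garment g such that stitched(t,g).
Per tailor: t1:✓  t2:✓  t3:✓  t4:✗
t4 has no witness among its cut-garments.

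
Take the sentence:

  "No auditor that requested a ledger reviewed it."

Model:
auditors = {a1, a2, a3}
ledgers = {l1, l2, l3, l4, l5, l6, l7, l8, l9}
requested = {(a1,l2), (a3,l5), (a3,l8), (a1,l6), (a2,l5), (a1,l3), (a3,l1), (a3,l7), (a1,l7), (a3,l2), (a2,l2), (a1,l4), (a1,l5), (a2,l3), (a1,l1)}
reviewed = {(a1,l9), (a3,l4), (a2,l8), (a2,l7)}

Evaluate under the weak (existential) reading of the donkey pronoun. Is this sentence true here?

True

"it" takes "a ledger" as antecedent — a donkey pronoun bound across the clause boundary.
Truth condition: for no (a,l) with requested(a,l) does reviewed(a,l) hold.
Restrictor pairs — does the scope hold? (a1,l1):fails  (a1,l2):fails  (a1,l3):fails  (a1,l4):fails  (a1,l5):fails  (a1,l6):fails  (a1,l7):fails  (a2,l2):fails  (a2,l3):fails  (a2,l5):fails  (a3,l1):fails  (a3,l2):fails  (a3,l5):fails  (a3,l7):fails  (a3,l8):fails
Scope holds for no restrictor pair, so the sentence is true.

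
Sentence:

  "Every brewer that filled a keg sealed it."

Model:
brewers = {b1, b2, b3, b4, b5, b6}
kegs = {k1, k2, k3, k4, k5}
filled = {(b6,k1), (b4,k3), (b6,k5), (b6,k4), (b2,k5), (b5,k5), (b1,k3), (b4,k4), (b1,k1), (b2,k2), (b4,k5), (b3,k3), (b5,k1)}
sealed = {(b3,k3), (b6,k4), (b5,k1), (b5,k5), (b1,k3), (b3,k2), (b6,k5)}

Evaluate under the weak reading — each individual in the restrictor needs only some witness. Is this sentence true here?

False

"it" takes "a keg" as antecedent — a donkey pronoun bound across the clause boundary.
Weak reading: every brewer b with some filled-keg has at least one filled-keg k such that sealed(b,k).
Per brewer: b1:✓  b2:✗  b3:✓  b4:✗  b5:✓  b6:✓
b2 has no witness among its filled-kegs.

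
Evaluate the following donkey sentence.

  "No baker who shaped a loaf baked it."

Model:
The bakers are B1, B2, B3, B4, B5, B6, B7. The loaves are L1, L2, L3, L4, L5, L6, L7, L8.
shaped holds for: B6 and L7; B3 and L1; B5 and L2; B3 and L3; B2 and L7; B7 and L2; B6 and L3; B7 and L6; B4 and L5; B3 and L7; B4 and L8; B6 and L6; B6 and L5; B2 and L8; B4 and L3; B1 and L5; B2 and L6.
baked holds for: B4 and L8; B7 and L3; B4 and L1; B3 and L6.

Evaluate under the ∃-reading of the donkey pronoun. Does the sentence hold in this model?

"it" takes "a loaf" as antecedent — a donkey pronoun bound across the clause boundary.
Truth condition: for no (b,l) with shaped(b,l) does baked(b,l) hold.
Restrictor pairs — does the scope hold? (B1,L5):fails  (B2,L6):fails  (B2,L7):fails  (B2,L8):fails  (B3,L1):fails  (B3,L3):fails  (B3,L7):fails  (B4,L3):fails  (B4,L5):fails  (B4,L8):holds  (B5,L2):fails  (B6,L3):fails  (B6,L5):fails  (B6,L6):fails  (B6,L7):fails  (B7,L2):fails  (B7,L6):fails
Scope holds for 1 pair(s), so the sentence is false.

False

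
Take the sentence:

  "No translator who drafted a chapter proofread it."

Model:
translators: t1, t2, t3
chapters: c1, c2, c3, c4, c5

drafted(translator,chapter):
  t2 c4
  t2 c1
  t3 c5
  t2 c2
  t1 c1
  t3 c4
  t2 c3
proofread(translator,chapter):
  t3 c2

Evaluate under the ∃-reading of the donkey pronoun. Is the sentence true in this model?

"it" takes "a chapter" as antecedent — a donkey pronoun bound across the clause boundary.
Truth condition: for no (t,c) with drafted(t,c) does proofread(t,c) hold.
Restrictor pairs — does the scope hold? (t1,c1):fails  (t2,c1):fails  (t2,c2):fails  (t2,c3):fails  (t2,c4):fails  (t3,c4):fails  (t3,c5):fails
Scope holds for no restrictor pair, so the sentence is true.

True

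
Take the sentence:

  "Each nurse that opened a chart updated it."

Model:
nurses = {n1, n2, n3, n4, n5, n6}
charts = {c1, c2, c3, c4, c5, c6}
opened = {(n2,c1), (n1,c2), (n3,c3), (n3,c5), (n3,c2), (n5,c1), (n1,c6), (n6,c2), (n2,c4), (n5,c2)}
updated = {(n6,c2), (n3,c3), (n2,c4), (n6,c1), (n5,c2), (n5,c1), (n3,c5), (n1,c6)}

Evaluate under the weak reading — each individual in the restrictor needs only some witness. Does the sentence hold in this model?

True

"it" takes "a chart" as antecedent — a donkey pronoun bound across the clause boundary.
Weak reading: every nurse n with some opened-chart has at least one opened-chart c such that updated(n,c).
Per nurse: n1:✓  n2:✓  n3:✓  n5:✓  n6:✓
Every nurse in the restrictor has a witness.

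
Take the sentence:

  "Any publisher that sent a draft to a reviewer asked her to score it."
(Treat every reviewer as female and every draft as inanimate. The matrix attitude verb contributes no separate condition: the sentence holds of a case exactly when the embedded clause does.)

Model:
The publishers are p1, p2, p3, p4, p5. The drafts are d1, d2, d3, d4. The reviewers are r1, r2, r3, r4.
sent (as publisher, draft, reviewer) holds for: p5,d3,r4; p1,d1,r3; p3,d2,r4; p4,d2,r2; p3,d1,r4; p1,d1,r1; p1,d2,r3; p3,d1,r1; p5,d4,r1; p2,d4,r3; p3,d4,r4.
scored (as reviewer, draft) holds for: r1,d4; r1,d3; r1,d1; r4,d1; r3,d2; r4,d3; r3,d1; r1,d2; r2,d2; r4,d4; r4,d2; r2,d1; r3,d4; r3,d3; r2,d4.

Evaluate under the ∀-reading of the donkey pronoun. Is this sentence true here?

True

"her" takes "a reviewer" as antecedent and "it" takes "a draft"; both are donkey pronouns co-varying with the restrictor.
Strong reading: for every (p,d,r) with sent(p,d,r), scored(r,d).
Restrictor triples: (p1,d1,r1)→scored(r1,d1) ✓  (p1,d1,r3)→scored(r3,d1) ✓  (p1,d2,r3)→scored(r3,d2) ✓  (p2,d4,r3)→scored(r3,d4) ✓  (p3,d1,r1)→scored(r1,d1) ✓  (p3,d1,r4)→scored(r4,d1) ✓  (p3,d2,r4)→scored(r4,d2) ✓  (p3,d4,r4)→scored(r4,d4) ✓  (p4,d2,r2)→scored(r2,d2) ✓  (p5,d3,r4)→scored(r4,d3) ✓  (p5,d4,r1)→scored(r1,d4) ✓
Every restrictor triple satisfies the scope.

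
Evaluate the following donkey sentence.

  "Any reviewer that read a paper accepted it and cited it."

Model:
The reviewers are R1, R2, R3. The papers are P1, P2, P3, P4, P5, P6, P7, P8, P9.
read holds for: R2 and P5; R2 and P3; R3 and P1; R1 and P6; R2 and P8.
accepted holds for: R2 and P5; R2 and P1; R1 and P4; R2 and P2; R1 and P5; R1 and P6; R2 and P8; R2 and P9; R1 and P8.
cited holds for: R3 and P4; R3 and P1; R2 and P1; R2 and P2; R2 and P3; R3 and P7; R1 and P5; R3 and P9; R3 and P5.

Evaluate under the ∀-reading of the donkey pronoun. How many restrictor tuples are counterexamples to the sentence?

5

"it" takes "a paper" as antecedent — a donkey pronoun bound across the clause boundary.
Strong reading: for every (r,p) with read(r,p), accepted(r,p) ∧ cited(r,p).
Restrictor pairs: (R1,P6) ✗  (R2,P3) ✗  (R2,P5) ✗  (R2,P8) ✗  (R3,P1) ✗
Counterexamples (restrictor pairs failing the scope): 5.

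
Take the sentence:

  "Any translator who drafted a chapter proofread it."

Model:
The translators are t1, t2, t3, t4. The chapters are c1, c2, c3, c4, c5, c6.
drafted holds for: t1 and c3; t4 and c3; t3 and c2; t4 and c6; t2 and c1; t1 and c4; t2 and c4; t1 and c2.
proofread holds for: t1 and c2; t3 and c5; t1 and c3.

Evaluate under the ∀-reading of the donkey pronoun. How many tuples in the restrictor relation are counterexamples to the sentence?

"it" takes "a chapter" as antecedent — a donkey pronoun bound across the clause boundary.
Strong reading: for every (t,c) with drafted(t,c), proofread(t,c).
Restrictor pairs: (t1,c2) ✓  (t1,c3) ✓  (t1,c4) ✗  (t2,c1) ✗  (t2,c4) ✗  (t3,c2) ✗  (t4,c3) ✗  (t4,c6) ✗
Counterexamples (restrictor pairs failing the scope): 6.

6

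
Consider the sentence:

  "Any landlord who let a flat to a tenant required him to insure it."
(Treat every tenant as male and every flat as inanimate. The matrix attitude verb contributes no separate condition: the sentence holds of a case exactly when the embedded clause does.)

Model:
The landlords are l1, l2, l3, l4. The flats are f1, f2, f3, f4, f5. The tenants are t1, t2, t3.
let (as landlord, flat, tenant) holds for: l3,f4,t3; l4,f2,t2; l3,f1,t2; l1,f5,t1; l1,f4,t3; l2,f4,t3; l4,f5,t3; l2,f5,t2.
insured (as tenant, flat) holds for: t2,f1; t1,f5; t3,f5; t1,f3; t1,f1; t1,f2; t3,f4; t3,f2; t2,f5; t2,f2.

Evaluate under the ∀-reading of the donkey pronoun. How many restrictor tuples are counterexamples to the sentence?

0

"him" takes "a tenant" as antecedent and "it" takes "a flat"; both are donkey pronouns co-varying with the restrictor.
Strong reading: for every (l,f,t) with let(l,f,t), insured(t,f).
Restrictor triples: (l1,f4,t3)→insured(t3,f4) ✓  (l1,f5,t1)→insured(t1,f5) ✓  (l2,f4,t3)→insured(t3,f4) ✓  (l2,f5,t2)→insured(t2,f5) ✓  (l3,f1,t2)→insured(t2,f1) ✓  (l3,f4,t3)→insured(t3,f4) ✓  (l4,f2,t2)→insured(t2,f2) ✓  (l4,f5,t3)→insured(t3,f5) ✓
Counterexamples (restrictor triples failing the scope): 0.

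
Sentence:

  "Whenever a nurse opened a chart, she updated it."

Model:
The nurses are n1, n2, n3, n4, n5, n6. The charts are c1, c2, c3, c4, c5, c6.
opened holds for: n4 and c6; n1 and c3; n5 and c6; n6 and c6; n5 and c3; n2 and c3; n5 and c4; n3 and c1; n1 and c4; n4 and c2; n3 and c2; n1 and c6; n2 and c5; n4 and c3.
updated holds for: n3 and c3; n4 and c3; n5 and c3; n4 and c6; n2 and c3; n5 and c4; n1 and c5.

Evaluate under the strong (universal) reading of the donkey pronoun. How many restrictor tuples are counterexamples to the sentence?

9

"it" takes "a chart" as antecedent — a donkey pronoun bound across the clause boundary.
Strong reading: for every (n,c) with opened(n,c), updated(n,c).
Restrictor pairs: (n1,c3) ✗  (n1,c4) ✗  (n1,c6) ✗  (n2,c3) ✓  (n2,c5) ✗  (n3,c1) ✗  (n3,c2) ✗  (n4,c2) ✗  (n4,c3) ✓  (n4,c6) ✓  (n5,c3) ✓  (n5,c4) ✓  (n5,c6) ✗  (n6,c6) ✗
Counterexamples (restrictor pairs failing the scope): 9.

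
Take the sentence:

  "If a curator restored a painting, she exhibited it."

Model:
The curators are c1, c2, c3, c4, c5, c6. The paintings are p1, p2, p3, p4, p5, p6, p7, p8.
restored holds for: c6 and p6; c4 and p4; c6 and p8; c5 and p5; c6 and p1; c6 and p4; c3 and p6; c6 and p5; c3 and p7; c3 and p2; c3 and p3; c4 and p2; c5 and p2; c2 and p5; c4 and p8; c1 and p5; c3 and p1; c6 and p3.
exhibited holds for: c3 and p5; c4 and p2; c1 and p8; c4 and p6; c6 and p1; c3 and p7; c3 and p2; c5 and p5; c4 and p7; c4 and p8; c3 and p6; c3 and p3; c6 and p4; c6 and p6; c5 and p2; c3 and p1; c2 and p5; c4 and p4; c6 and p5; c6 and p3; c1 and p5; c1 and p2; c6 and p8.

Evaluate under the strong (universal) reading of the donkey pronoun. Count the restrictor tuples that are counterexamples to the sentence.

"it" takes "a painting" as antecedent — a donkey pronoun bound across the clause boundary.
Strong reading: for every (c,p) with restored(c,p), exhibited(c,p).
Restrictor pairs: (c1,p5) ✓  (c2,p5) ✓  (c3,p1) ✓  (c3,p2) ✓  (c3,p3) ✓  (c3,p6) ✓  (c3,p7) ✓  (c4,p2) ✓  (c4,p4) ✓  (c4,p8) ✓  (c5,p2) ✓  (c5,p5) ✓  (c6,p1) ✓  (c6,p3) ✓  (c6,p4) ✓  (c6,p5) ✓  (c6,p6) ✓  (c6,p8) ✓
Counterexamples (restrictor pairs failing the scope): 0.

0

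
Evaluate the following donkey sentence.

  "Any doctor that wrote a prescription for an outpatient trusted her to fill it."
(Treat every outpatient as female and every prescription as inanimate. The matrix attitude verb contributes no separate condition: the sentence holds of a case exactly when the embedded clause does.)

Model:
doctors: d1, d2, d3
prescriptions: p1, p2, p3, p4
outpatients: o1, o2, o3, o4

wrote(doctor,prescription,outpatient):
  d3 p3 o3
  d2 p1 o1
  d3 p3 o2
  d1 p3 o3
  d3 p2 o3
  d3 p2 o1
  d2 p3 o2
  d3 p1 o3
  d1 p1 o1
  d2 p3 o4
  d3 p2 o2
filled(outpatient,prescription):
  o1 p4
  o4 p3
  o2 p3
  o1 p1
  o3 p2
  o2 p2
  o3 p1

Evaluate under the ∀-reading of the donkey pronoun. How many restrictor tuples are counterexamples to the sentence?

"her" takes "an outpatient" as antecedent and "it" takes "a prescription"; both are donkey pronouns co-varying with the restrictor.
Strong reading: for every (d,p,o) with wrote(d,p,o), filled(o,p).
Restrictor triples: (d1,p1,o1)→filled(o1,p1) ✓  (d1,p3,o3)→filled(o3,p3) ✗  (d2,p1,o1)→filled(o1,p1) ✓  (d2,p3,o2)→filled(o2,p3) ✓  (d2,p3,o4)→filled(o4,p3) ✓  (d3,p1,o3)→filled(o3,p1) ✓  (d3,p2,o1)→filled(o1,p2) ✗  (d3,p2,o2)→filled(o2,p2) ✓  (d3,p2,o3)→filled(o3,p2) ✓  (d3,p3,o2)→filled(o2,p3) ✓  (d3,p3,o3)→filled(o3,p3) ✗
Counterexamples (restrictor triples failing the scope): 3.

3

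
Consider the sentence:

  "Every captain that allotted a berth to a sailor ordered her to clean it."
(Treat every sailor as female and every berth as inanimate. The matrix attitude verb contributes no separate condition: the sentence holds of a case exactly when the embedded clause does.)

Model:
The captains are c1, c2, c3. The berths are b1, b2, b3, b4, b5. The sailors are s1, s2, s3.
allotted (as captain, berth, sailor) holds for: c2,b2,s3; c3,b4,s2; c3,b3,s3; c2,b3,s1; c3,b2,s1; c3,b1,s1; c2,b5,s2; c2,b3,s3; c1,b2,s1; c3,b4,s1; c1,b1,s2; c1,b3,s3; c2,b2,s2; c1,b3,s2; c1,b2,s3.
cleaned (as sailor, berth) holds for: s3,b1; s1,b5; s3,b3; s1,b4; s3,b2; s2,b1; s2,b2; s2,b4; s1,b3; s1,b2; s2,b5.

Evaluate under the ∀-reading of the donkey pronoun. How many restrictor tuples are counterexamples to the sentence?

"her" takes "a sailor" as antecedent and "it" takes "a berth"; both are donkey pronouns co-varying with the restrictor.
Strong reading: for every (c,b,s) with allotted(c,b,s), cleaned(s,b).
Restrictor triples: (c1,b1,s2)→cleaned(s2,b1) ✓  (c1,b2,s1)→cleaned(s1,b2) ✓  (c1,b2,s3)→cleaned(s3,b2) ✓  (c1,b3,s2)→cleaned(s2,b3) ✗  (c1,b3,s3)→cleaned(s3,b3) ✓  (c2,b2,s2)→cleaned(s2,b2) ✓  (c2,b2,s3)→cleaned(s3,b2) ✓  (c2,b3,s1)→cleaned(s1,b3) ✓  (c2,b3,s3)→cleaned(s3,b3) ✓  (c2,b5,s2)→cleaned(s2,b5) ✓  (c3,b1,s1)→cleaned(s1,b1) ✗  (c3,b2,s1)→cleaned(s1,b2) ✓  (c3,b3,s3)→cleaned(s3,b3) ✓  (c3,b4,s1)→cleaned(s1,b4) ✓  (c3,b4,s2)→cleaned(s2,b4) ✓
Counterexamples (restrictor triples failing the scope): 2.

2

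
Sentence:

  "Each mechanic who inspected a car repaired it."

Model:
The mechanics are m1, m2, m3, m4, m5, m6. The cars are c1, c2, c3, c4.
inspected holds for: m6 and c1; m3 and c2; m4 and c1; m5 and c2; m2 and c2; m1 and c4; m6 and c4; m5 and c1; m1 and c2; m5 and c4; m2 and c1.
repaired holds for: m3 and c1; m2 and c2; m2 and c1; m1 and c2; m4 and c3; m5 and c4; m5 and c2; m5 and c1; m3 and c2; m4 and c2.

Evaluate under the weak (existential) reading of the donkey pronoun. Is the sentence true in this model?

"it" takes "a car" as antecedent — a donkey pronoun bound across the clause boundary.
Weak reading: every mechanic m with some inspected-car has at least one inspected-car c such that repaired(m,c).
Per mechanic: m1:✓  m2:✓  m3:✓  m4:✗  m5:✓  m6:✗
m4 has no witness among its inspected-cars.

False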